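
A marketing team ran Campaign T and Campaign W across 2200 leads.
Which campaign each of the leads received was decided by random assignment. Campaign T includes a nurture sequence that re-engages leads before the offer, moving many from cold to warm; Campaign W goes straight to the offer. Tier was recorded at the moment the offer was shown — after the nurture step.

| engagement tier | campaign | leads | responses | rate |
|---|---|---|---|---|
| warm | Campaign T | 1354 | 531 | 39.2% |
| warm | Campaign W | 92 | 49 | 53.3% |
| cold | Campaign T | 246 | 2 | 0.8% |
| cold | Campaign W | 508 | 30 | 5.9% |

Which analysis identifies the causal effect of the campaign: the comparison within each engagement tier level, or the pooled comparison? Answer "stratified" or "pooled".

pooled

Engagement tier here is a post-treatment variable shaped by the campaign; conditioning on it would introduce bias rather than remove it. The overall comparison is the causal one.
Pooled: Campaign T 33.3% vs Campaign W 13.2%; Campaign T is higher overall.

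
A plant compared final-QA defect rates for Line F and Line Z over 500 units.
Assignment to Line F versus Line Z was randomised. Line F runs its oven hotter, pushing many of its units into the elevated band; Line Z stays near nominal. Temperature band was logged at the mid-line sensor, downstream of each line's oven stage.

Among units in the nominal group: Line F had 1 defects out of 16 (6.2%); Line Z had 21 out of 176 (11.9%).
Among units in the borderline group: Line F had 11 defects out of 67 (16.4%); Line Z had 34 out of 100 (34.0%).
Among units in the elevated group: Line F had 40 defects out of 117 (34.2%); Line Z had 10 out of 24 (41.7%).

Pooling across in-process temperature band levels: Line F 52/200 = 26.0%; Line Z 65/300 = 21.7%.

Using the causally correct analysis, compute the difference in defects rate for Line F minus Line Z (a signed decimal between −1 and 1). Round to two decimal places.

+0.04

In-process temperature band here is a post-treatment variable shaped by the line; conditioning on it would introduce bias rather than remove it. The overall comparison is the causal one.
The causal difference is the pooled difference: 0.260 − 0.217 = +0.043.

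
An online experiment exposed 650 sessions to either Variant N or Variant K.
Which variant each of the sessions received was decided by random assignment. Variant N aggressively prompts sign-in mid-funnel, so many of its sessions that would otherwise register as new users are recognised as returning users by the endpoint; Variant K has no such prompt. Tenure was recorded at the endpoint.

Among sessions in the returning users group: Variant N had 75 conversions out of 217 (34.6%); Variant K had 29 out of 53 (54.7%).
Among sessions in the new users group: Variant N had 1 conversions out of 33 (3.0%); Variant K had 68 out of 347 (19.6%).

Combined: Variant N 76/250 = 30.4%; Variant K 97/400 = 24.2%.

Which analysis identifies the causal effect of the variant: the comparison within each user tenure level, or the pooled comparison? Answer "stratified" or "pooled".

pooled

The user tenure-specific comparison favours Variant K throughout, but the pooled figures favour Variant N. The question is whether to condition on user tenure.
User tenure here is a post-treatment variable shaped by the variant; conditioning on it would introduce bias rather than remove it. The overall comparison is the causal one.
Pooled: Variant N 30.4% vs Variant K 24.2%; Variant N is higher overall.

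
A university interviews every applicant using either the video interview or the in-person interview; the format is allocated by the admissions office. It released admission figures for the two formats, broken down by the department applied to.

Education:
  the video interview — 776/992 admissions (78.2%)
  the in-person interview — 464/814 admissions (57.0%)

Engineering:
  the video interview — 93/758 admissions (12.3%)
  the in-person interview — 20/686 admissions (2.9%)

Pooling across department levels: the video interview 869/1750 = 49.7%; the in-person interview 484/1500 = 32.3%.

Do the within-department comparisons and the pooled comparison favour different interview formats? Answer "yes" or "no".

no

Within each department level (Education 78.2% vs 57.0%; Engineering 12.3% vs 2.9%), the video interview has the higher rate every time. Pooled: 49.7% vs 32.3% — the video interview has the higher rate overall. They agree.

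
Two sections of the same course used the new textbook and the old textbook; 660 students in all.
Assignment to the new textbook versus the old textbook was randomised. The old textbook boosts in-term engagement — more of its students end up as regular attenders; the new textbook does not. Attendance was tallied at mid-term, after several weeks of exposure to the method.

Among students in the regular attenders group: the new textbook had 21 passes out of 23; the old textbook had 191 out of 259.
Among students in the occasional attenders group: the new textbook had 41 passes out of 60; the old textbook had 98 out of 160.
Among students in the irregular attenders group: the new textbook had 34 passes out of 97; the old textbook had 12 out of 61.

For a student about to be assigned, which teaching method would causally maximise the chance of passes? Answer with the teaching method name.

the old textbook

Within every mid-term attendance level the new textbook has the higher rate, yet pooled the old textbook does — Simpson's reversal.
Stratifying would compare teaching methods among students the teaching methods themselves sorted into mid-term attendance groups — a form of selection on an intermediate. The unconditioned pooled rates give the total causal effect.
Pooled: the new textbook 53.3% vs the old textbook 62.7%; the old textbook is higher overall.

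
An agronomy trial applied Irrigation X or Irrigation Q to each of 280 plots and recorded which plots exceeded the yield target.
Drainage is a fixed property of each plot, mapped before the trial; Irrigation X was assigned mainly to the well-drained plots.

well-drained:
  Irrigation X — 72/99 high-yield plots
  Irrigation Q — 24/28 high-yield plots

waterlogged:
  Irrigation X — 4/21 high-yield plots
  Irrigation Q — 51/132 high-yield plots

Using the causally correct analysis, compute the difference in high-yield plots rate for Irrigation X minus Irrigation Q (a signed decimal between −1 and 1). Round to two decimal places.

-0.17

The stratified and pooled comparisons disagree (Irrigation Q wins within each field drainage; Irrigation X wins overall), so the answer turns on the causal role of field drainage.
Field drainage satisfies the back-door criterion: it is not a descendant of the irrigation, and it blocks the spurious path from irrigation to outcome. Adjusting for it (i.e., using the within-field drainage rates) gives the causal effect.
Adjusting over the population distribution of field drainage: 0.454·(0.727−0.857) + 0.546·(0.190−0.386) = -0.166.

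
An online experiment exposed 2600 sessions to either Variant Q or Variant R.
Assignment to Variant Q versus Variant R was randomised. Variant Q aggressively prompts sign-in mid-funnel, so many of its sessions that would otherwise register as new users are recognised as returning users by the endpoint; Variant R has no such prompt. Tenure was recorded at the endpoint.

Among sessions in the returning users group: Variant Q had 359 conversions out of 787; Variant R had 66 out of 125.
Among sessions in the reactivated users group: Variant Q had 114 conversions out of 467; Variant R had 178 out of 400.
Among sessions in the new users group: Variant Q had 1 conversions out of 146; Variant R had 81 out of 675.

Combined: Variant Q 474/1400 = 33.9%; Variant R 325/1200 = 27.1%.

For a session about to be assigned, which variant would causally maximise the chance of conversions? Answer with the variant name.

Variant Q

Within every user tenure level Variant R has the higher rate, yet pooled Variant Q does — Simpson's reversal.
User tenure is recorded after the variant and is itself shifted by it — it sits on the causal path from variant to outcome. Conditioning on a mediator would strip out part of the effect we want; the pooled comparison gives the total causal effect.
Pooled: Variant Q 33.9% vs Variant R 27.1%; Variant Q is higher overall.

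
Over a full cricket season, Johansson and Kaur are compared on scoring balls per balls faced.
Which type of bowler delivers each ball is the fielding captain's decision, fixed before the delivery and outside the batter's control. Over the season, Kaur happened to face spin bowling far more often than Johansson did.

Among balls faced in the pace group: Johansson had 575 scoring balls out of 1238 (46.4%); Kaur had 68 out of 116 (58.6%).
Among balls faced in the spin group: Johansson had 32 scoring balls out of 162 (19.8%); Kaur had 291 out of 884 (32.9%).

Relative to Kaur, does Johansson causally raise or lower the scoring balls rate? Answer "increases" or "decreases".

decreases

The bowling type-specific comparison favours Kaur throughout, but the pooled figures favour Johansson. The question is whether to condition on bowling type.
Bowling type satisfies the back-door criterion: it is not a descendant of the player, and it blocks the spurious path from player to outcome. Adjusting for it (i.e., using the within-bowling type rates) gives the causal effect.
Within each level — pace: 46.4% vs 58.6%; spin: 19.8% vs 32.9% — Kaur is higher every time.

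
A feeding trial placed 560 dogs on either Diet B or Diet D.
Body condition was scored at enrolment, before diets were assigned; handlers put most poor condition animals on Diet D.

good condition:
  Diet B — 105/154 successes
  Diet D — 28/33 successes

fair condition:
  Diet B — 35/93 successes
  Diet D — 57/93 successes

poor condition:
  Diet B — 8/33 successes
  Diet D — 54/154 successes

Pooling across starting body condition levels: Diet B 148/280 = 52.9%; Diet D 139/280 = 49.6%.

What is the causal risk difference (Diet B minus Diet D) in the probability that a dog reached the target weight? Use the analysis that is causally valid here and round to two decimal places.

Nothing the diet does changes starting body condition; the imbalance is an allocation artefact. With starting body condition also predicting the outcome, the pooled figure is confounded, and the within-stratum comparison is the causal one.
Adjusting over the population distribution of starting body condition: 0.334·(0.682−0.848) + 0.332·(0.376−0.613) + 0.334·(0.242−0.351) = -0.170.

-0.17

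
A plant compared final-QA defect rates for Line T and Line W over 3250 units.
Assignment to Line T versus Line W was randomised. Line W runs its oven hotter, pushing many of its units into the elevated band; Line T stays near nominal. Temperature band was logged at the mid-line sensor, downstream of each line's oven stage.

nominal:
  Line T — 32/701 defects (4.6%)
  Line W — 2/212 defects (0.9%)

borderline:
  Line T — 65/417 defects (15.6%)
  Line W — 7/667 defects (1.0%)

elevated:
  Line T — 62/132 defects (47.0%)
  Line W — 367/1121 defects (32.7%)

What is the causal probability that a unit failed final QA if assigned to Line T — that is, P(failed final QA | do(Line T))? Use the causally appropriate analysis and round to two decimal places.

Line W is lower inside every in-process temperature band stratum but Line T is lower in aggregate. Whether to stratify depends on how in-process temperature band relates to the line.
In-process temperature band is recorded after the line and is itself shifted by it — it sits on the causal path from line to outcome. Conditioning on a mediator would strip out part of the effect we want; the pooled comparison gives the total causal effect.
So P(outcome | do(Line T)) is just the pooled rate for Line T: 159/1250 = 0.127.

0.13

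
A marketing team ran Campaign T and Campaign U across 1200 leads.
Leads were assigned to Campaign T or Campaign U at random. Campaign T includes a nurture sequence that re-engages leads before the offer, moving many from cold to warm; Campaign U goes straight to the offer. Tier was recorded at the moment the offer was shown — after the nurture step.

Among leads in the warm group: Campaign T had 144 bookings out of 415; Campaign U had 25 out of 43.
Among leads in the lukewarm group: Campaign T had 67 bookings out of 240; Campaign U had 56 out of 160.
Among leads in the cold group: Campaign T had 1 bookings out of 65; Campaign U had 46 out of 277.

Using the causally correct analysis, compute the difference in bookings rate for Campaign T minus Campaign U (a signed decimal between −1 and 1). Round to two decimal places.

Within every engagement tier level Campaign U has the higher rate, yet pooled Campaign T does — Simpson's reversal.
Because the campaign influences engagement tier, engagement tier is a post-treatment mediator, not a confounder. Stratifying on it would bias the estimate; the causal effect is the crude pooled difference.
The causal difference is the pooled difference: 0.294 − 0.265 = +0.030.

+0.03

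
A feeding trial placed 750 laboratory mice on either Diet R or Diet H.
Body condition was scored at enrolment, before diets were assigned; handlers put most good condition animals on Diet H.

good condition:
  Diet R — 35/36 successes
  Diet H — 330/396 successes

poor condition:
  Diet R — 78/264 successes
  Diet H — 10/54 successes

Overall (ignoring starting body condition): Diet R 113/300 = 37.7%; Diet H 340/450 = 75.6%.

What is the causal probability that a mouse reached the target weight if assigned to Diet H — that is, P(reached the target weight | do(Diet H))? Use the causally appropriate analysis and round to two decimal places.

0.56

The stratified and pooled comparisons disagree (Diet R wins within each starting body condition; Diet H wins overall), so the answer turns on the causal role of starting body condition.
Since starting body condition is a pre-existing factor (not a product of the diet) and it affects the outcome on its own, it is a confounder. The stratified rates, not the pooled rate, identify the causal effect.
Standardising Diet H to the population starting body condition mix: 0.576·330/396 + 0.424·10/54 = 0.559.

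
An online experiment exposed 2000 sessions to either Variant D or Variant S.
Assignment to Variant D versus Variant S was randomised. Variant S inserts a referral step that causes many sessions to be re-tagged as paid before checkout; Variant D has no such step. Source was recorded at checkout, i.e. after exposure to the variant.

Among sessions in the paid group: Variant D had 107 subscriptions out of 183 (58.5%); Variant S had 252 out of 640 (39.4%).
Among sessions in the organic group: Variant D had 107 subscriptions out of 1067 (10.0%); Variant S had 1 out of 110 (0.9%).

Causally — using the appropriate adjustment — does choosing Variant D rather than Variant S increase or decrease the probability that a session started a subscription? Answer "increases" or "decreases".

Stratifying would compare variants among sessions the variants themselves sorted into traffic source groups — a form of selection on an intermediate. The unconditioned pooled rates give the total causal effect.
Pooled: Variant D 17.1% vs Variant S 33.7%; Variant S is higher overall.

decreases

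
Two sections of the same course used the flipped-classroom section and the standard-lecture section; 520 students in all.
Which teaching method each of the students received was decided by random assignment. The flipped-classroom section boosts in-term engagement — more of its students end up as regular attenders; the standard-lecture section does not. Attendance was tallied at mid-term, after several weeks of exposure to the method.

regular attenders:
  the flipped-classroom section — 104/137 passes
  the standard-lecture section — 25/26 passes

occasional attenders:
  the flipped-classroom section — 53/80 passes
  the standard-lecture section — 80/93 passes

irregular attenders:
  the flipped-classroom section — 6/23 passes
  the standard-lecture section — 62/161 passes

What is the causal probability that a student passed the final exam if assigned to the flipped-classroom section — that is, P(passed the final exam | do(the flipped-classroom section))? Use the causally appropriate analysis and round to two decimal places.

0.68

The stratified and pooled comparisons disagree (the standard-lecture section wins within each mid-term attendance; the flipped-classroom section wins overall), so the answer turns on the causal role of mid-term attendance.
Mid-term attendance is downstream of the teaching method. One should not condition on a consequence of treatment, so the overall rates are the right comparison.
So P(outcome | do(the flipped-classroom section)) is just the pooled rate for the flipped-classroom section: 163/240 = 0.679.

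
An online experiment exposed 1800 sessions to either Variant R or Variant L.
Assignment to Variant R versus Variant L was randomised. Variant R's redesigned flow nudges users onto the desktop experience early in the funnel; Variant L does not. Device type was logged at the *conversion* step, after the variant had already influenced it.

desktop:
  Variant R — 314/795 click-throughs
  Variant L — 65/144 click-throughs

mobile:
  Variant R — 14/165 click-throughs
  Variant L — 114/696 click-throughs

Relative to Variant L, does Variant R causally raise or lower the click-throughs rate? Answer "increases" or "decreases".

Device type lies on the pathway variant → device type → outcome, so adjusting for it blocks the indirect effect. For the total causal effect of variant, use the unadjusted pooled rates.
Pooled: Variant R 34.2% vs Variant L 21.3%; Variant R is higher overall.

increases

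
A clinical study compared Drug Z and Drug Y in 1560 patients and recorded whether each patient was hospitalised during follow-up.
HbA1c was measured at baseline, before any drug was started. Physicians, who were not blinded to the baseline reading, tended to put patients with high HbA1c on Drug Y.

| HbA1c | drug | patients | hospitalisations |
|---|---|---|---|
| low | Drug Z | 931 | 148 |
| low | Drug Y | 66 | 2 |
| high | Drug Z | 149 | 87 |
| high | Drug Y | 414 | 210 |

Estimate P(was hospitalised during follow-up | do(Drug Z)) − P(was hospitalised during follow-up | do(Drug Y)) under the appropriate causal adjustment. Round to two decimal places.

The imbalance in HbA1c arose from how patients were allocated, not from anything the drug did; and HbA1c independently affects the outcome. The pooled gap is confounded — condition on HbA1c.
Adjusting over the population distribution of HbA1c: 0.639·(0.159−0.030) + 0.361·(0.584−0.507) = +0.110.

+0.11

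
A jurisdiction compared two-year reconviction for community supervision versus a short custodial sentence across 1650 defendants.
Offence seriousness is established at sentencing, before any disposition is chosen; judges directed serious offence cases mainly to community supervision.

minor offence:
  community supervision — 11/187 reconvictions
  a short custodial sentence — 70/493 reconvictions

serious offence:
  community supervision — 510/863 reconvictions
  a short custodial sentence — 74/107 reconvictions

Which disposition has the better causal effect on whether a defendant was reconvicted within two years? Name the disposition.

community supervision

Nothing the disposition does changes offence seriousness; the imbalance is an allocation artefact. With offence seriousness also predicting the outcome, the pooled figure is confounded, and the within-stratum comparison is the causal one.
Within each level — minor offence: 5.9% vs 14.2%; serious offence: 59.1% vs 69.2% — community supervision is lower every time.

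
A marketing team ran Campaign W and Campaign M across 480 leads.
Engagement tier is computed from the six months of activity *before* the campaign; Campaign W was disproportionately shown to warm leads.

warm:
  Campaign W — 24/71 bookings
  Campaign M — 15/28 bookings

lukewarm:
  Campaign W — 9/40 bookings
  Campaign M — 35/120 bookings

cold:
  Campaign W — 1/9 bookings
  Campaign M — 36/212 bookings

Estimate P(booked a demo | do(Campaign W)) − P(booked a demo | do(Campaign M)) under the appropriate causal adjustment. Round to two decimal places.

-0.09

Campaign M is higher inside every engagement tier stratum but Campaign W is higher in aggregate. Whether to stratify depends on how engagement tier relates to the campaign.
The imbalance in engagement tier arose from how leads were allocated, not from anything the campaign did; and engagement tier independently affects the outcome. The pooled gap is confounded — condition on engagement tier.
Adjusting over the population distribution of engagement tier: 0.206·(0.338−0.536) + 0.333·(0.225−0.292) + 0.460·(0.111−0.170) = -0.090.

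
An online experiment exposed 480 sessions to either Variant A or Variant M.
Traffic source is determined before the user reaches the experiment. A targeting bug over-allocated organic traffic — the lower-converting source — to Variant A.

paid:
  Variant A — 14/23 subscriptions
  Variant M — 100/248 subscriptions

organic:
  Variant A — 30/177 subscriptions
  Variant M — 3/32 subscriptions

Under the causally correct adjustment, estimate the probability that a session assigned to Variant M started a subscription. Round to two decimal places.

Traffic source is set before the variant has any effect — it is not caused by the variant — and it independently drives the outcome. That makes it a confounder, so the causal comparison is within traffic source levels.
Standardising Variant M to the population traffic source mix: 0.565·100/248 + 0.435·3/32 = 0.268.

0.27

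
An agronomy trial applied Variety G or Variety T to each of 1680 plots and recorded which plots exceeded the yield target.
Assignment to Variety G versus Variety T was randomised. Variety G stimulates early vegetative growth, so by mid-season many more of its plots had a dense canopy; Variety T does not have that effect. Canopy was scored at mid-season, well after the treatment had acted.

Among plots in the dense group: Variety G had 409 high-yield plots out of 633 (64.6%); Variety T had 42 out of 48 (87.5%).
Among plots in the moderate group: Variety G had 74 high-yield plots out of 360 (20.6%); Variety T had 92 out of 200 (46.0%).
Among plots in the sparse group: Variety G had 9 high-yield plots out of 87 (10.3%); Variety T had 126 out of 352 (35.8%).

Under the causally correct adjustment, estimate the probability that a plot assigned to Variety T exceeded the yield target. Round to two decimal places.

The mid-season canopy-specific comparison favours Variety T throughout, but the pooled figures favour Variety G. The question is whether to condition on mid-season canopy.
The distribution of mid-season canopy is itself part of what the variety does — it is an intermediate outcome. Holding it fixed would remove that part of the effect; the total effect is the pooled difference.
So P(outcome | do(Variety T)) is just the pooled rate for Variety T: 260/600 = 0.433.

0.43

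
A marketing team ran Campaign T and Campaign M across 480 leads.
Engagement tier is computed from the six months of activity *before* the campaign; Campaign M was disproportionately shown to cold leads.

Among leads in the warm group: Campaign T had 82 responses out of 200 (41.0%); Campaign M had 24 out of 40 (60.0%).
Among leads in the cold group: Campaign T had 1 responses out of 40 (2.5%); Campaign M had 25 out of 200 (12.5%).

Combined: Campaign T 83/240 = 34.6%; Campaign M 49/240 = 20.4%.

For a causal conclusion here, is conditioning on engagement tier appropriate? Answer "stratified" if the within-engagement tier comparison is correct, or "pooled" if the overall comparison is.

The engagement tier-specific comparison favours Campaign M throughout, but the pooled figures favour Campaign T. The question is whether to condition on engagement tier.
Nothing the campaign does changes engagement tier; the imbalance is an allocation artefact. With engagement tier also predicting the outcome, the pooled figure is confounded, and the within-stratum comparison is the causal one.
Within each level — warm: 41.0% vs 60.0%; cold: 2.5% vs 12.5% — Campaign M is higher every time.

stratified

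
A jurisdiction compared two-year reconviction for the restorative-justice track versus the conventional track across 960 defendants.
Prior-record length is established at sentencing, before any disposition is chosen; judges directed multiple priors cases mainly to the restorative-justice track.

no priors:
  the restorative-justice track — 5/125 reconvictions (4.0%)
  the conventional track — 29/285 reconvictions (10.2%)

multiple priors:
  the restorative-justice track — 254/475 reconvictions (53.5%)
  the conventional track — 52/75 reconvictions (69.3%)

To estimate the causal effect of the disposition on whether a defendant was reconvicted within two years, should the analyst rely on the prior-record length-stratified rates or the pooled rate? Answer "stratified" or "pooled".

stratified

Prior-record length is set before the disposition has any effect — it is not caused by the disposition — and it independently drives the outcome. That makes it a confounder, so the causal comparison is within prior-record length levels.
Within each level — no priors: 4.0% vs 10.2%; multiple priors: 53.5% vs 69.3% — the restorative-justice track is lower every time.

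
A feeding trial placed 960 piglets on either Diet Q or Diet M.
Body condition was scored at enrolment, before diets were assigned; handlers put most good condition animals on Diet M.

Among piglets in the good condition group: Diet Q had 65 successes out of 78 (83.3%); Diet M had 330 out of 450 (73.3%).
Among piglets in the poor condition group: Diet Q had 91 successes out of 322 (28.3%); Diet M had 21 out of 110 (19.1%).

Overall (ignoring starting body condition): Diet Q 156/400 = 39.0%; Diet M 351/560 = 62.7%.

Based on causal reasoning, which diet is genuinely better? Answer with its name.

Diet Q

The stratified and pooled comparisons disagree (Diet Q wins within each starting body condition; Diet M wins overall), so the answer turns on the causal role of starting body condition.
Nothing the diet does changes starting body condition; the imbalance is an allocation artefact. With starting body condition also predicting the outcome, the pooled figure is confounded, and the within-stratum comparison is the causal one.
Within each level — good condition: 83.3% vs 73.3%; poor condition: 28.3% vs 19.1% — Diet Q is higher every time.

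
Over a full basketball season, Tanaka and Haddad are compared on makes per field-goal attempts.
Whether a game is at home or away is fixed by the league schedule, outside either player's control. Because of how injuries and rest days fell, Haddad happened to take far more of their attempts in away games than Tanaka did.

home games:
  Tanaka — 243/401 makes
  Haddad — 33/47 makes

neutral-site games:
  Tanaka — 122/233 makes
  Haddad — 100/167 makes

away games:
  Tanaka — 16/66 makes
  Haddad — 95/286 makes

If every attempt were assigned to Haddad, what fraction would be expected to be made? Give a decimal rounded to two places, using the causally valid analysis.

The imbalance in game venue arose from how field-goal attempts were allocated, not from anything the player did; and game venue independently affects the outcome. The pooled gap is confounded — condition on game venue.
Standardising Haddad to the population game venue mix: 0.373·33/47 + 0.333·100/167 + 0.293·95/286 = 0.559.

0.56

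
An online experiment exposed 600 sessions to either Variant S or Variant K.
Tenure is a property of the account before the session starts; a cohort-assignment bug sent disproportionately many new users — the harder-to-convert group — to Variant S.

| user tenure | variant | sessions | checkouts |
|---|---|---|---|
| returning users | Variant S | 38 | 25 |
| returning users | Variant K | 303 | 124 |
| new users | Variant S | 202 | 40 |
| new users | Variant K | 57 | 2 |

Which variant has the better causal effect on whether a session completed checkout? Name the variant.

Variant S

User tenure differs across variants for reasons unrelated to any effect of the variant itself, and it separately predicts the outcome — a classic confounder. We must compare within user tenure levels.
Within each level — returning users: 65.8% vs 40.9%; new users: 19.8% vs 3.5% — Variant S is higher every time.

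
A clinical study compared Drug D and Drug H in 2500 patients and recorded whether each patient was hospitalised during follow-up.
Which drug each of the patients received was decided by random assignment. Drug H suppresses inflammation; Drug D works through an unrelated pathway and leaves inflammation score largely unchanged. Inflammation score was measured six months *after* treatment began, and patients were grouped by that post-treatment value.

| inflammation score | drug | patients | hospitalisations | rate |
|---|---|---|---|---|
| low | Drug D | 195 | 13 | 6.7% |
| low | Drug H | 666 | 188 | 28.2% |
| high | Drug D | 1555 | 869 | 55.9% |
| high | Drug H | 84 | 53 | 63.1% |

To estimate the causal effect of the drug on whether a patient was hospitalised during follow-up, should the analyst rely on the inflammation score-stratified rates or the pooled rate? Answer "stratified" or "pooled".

pooled

Inflammation score here is a post-treatment variable shaped by the drug; conditioning on it would introduce bias rather than remove it. The overall comparison is the causal one.
Pooled: Drug D 50.4% vs Drug H 32.1%; Drug H is lower overall.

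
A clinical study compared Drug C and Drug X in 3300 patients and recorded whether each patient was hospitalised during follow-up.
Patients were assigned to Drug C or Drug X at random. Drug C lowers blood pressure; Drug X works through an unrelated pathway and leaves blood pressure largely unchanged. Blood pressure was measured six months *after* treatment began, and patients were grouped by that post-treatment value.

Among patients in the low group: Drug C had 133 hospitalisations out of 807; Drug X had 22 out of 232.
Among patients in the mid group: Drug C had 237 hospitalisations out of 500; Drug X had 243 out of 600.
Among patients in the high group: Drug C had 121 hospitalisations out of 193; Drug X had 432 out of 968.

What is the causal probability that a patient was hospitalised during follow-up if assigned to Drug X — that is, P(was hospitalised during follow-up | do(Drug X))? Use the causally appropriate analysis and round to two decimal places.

0.39

The distribution of blood pressure is itself part of what the drug does — it is an intermediate outcome. Holding it fixed would remove that part of the effect; the total effect is the pooled difference.
So P(outcome | do(Drug X)) is just the pooled rate for Drug X: 697/1800 = 0.387.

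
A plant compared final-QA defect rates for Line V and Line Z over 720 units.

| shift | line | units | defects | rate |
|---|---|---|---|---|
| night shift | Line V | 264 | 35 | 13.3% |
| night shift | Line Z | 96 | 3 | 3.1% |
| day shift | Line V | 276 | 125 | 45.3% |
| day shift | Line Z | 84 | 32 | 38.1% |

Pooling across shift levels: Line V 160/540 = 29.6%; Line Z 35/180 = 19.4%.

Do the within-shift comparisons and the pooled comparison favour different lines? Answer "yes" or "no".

no

Within each shift level (night shift 13.3% vs 3.1%; day shift 45.3% vs 38.1%), Line Z has the lower rate every time. Pooled: 29.6% vs 19.4% — Line Z has the lower rate overall. They agree.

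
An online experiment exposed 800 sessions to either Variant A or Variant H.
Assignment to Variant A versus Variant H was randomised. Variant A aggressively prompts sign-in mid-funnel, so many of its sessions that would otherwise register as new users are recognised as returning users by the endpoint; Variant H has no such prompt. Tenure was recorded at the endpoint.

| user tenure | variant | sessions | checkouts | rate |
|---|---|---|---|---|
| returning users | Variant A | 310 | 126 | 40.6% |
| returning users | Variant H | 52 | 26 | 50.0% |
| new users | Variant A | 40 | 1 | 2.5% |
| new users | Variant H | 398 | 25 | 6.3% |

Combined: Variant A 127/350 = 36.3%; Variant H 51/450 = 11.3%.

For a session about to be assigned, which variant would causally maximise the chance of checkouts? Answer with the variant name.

Within every user tenure level Variant H has the higher rate, yet pooled Variant A does — Simpson's reversal.
User tenure lies on the pathway variant → user tenure → outcome, so adjusting for it blocks the indirect effect. For the total causal effect of variant, use the unadjusted pooled rates.
Pooled: Variant A 36.3% vs Variant H 11.3%; Variant A is higher overall.

Variant A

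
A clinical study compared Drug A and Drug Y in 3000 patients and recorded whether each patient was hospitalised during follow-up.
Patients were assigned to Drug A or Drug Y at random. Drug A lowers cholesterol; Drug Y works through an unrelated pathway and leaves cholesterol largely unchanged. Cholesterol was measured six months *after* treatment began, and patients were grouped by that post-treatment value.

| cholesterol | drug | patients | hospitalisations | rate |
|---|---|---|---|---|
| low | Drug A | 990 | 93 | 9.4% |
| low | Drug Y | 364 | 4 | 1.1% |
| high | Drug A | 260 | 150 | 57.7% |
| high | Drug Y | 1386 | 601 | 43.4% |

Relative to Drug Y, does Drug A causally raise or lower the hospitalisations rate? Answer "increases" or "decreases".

Drug Y is lower inside every cholesterol stratum but Drug A is lower in aggregate. Whether to stratify depends on how cholesterol relates to the drug.
Cholesterol lies on the pathway drug → cholesterol → outcome, so adjusting for it blocks the indirect effect. For the total causal effect of drug, use the unadjusted pooled rates.
Pooled: Drug A 19.4% vs Drug Y 34.6%; Drug A is lower overall.

decreases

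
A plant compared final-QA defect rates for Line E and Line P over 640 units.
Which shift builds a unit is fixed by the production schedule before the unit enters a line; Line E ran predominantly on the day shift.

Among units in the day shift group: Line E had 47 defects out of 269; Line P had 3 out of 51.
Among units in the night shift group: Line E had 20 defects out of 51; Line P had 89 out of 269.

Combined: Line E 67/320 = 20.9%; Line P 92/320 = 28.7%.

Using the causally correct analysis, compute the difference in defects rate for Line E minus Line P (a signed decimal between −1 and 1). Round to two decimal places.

The stratified and pooled comparisons disagree (Line P wins within each shift; Line E wins overall), so the answer turns on the causal role of shift.
Since shift is a pre-existing factor (not a product of the line) and it affects the outcome on its own, it is a confounder. The stratified rates, not the pooled rate, identify the causal effect.
Adjusting over the population distribution of shift: 0.500·(0.175−0.059) + 0.500·(0.392−0.331) = +0.089.

+0.09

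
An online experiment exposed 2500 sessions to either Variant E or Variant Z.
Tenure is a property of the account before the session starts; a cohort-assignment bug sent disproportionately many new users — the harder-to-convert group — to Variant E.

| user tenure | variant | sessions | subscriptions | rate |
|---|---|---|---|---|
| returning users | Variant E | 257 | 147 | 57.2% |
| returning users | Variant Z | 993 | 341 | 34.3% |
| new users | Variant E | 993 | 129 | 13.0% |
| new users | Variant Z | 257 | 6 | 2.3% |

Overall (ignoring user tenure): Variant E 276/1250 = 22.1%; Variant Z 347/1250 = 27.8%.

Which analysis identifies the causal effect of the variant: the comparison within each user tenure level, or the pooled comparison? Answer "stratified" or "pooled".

Since user tenure is a pre-existing factor (not a product of the variant) and it affects the outcome on its own, it is a confounder. The stratified rates, not the pooled rate, identify the causal effect.
Within each level — returning users: 57.2% vs 34.3%; new users: 13.0% vs 2.3% — Variant E is higher every time.

stratified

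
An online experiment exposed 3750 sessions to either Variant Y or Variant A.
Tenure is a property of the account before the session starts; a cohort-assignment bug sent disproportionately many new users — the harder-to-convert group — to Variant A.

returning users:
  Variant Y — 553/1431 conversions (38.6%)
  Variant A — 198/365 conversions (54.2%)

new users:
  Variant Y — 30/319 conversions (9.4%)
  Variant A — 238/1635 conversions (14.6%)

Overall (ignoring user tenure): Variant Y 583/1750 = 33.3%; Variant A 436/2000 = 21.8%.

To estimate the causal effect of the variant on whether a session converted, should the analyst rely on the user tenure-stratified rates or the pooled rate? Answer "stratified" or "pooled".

The stratified and pooled comparisons disagree (Variant A wins within each user tenure; Variant Y wins overall), so the answer turns on the causal role of user tenure.
The imbalance in user tenure arose from how sessions were allocated, not from anything the variant did; and user tenure independently affects the outcome. The pooled gap is confounded — condition on user tenure.
Within each level — returning users: 38.6% vs 54.2%; new users: 9.4% vs 14.6% — Variant A is higher every time.

stratified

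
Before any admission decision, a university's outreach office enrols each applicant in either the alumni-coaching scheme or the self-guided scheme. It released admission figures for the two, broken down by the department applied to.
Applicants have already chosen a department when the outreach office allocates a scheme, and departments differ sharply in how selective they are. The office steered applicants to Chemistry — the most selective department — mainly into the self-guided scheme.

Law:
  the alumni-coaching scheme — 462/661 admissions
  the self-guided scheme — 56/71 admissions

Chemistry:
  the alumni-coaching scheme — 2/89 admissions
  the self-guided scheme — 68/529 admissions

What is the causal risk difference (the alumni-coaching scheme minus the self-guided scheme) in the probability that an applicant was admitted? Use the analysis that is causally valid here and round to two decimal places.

Since department is a pre-existing factor (not a product of the outreach scheme) and it affects the outcome on its own, it is a confounder. The stratified rates, not the pooled rate, identify the causal effect.
Adjusting over the population distribution of department: 0.542·(0.699−0.789) + 0.458·(0.022−0.129) = -0.097.

-0.10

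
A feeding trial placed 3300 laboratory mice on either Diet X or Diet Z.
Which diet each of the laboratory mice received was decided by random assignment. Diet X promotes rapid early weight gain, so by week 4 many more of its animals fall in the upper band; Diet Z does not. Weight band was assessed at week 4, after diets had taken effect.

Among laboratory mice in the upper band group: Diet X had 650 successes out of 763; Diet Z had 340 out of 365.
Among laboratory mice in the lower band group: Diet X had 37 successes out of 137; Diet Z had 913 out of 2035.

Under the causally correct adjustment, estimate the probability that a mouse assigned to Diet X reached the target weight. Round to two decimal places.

0.76

The distribution of week-4 weight band is itself part of what the diet does — it is an intermediate outcome. Holding it fixed would remove that part of the effect; the total effect is the pooled difference.
So P(outcome | do(Diet X)) is just the pooled rate for Diet X: 687/900 = 0.763.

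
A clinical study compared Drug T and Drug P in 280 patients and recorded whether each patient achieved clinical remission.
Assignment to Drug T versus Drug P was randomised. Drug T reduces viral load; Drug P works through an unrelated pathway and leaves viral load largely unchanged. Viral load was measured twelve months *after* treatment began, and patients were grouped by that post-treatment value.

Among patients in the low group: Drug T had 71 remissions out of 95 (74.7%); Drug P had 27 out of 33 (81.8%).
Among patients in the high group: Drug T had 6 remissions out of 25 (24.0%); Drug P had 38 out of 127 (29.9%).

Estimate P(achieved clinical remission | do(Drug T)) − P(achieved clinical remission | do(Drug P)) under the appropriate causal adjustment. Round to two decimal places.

The stratified and pooled comparisons disagree (Drug P wins within each viral load; Drug T wins overall), so the answer turns on the causal role of viral load.
Stratifying would compare drugs among patients the drugs themselves sorted into viral load groups — a form of selection on an intermediate. The unconditioned pooled rates give the total causal effect.
The causal difference is the pooled difference: 0.642 − 0.406 = +0.235.

+0.24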